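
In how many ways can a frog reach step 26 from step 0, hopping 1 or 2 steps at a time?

Let f(n) be the number of climbs. Removing the last move (1 or 2 steps) gives f(n) = f(n-1) + f(n-2); base cases f(1)=1, f(2)=2.
Iterating the recurrence: f(1)=1, f(2)=2, f(3)=3, f(4)=5, f(5)=8, f(6)=13, f(7)=21, f(8)=34, f(9)=55, f(10)=89, f(11)=144, f(12)=233, f(13)=377, f(14)=610, f(15)=987, f(16)=1597, f(17)=2584, f(18)=4181, f(19)=6765, f(20)=10946, f(21)=17711, f(22)=28657, f(23)=46368, f(24)=75025, f(25)=121393, f(26)=196418.

Final answer: 196418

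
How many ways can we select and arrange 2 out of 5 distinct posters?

P(5,2) = 5!/(5-2)! = 5!/3!.

Final answer: P(5,2) = 20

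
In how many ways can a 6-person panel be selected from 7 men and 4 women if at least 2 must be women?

Sum over valid woman counts:
C(4,2)C(7,4) = 210
C(4,3)C(7,3) = 140
C(4,4)C(7,2) = 21
Total: 210 + 140 + 21.

Final answer: 371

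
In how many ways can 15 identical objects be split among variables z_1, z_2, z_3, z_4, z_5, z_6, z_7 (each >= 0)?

Stars and bars with 15 stars and 6 bars:
C(15+7-1, 7-1) = C(21,6).

Final answer: C(21,6) = 54264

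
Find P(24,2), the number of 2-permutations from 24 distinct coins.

P(24,2) = 24!/(24-2)! = 24!/22!.

Final answer: P(24,2) = 552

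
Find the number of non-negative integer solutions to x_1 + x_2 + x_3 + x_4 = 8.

Stars and bars with 8 stars and 3 bars:
C(8+4-1, 4-1) = C(11,3).

Final answer: C(11,3) = 165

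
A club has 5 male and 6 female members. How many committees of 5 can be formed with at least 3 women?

Sum over valid woman counts:
C(6,3)C(5,2) = 200
C(6,4)C(5,1) = 75
C(6,5)C(5,0) = 6
Total: 200 + 75 + 6.

Final answer: 281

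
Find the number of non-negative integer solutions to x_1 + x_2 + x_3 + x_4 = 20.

Stars and bars with 20 stars and 3 bars:
C(20+4-1, 4-1) = C(23,3).

Final answer: C(23,3) = 1771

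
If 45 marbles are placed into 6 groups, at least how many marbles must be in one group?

By the pigeonhole principle: ceiling(45/6).

Final answer: 8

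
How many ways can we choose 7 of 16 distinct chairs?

C(16,7) = 16!/(7! x (16-7)!).

Final answer: C(16,7) = 11440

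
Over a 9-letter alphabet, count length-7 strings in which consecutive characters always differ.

First character: 9 choices. Each subsequent: 8 choices (must differ from the previous one).
Total: 9 x 8^6.

Final answer: 9 x 8^{6} = 2359296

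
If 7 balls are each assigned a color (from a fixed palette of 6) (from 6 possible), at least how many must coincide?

There are 6 possible values for color (from a fixed palette of 6). With 7 balls and 6 categories, by pigeonhole: ceiling(7/6).

Final answer: 2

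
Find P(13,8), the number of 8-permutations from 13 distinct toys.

P(13,8) = 13!/(13-8)! = 13!/5!.

Final answer: P(13,8) = 51891840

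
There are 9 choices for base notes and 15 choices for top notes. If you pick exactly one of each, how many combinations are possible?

By the multiplication principle: 9 x 15.

Final answer: 135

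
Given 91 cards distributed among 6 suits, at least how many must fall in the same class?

By pigeonhole with 91 objects and 6 categories: ceiling(91/6).

Final answer: 16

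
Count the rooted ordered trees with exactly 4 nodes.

This is a standard Catalan-number count: the answer is C_n. Here n = 4 - 1 = 3.
Using C_0 = 1 and C_(k+1) = C_k x 2(2k+1)/(k+2), build up term by term: C_1=1, C_2=2, C_3=5.

Final answer: C_{3} = 5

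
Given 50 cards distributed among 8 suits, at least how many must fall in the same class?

By pigeonhole with 50 objects and 8 categories: ceiling(50/8).

Final answer: 7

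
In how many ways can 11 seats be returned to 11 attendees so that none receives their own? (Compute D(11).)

Use the recurrence D(n) = (n-1)(D(n-1) + D(n-2)) with D(0)=1, D(1)=0.
D(2) = 1 x (0 + 1) = 1
D(3) = 2 x (1 + 0) = 2
D(4) = 3 x (2 + 1) = 9
D(5) = 4 x (9 + 2) = 44
D(6) = 5 x (44 + 9) = 265
D(7) = 6 x (265 + 44) = 1854
D(8) = 7 x (1854 + 265) = 14833
D(9) = 8 x (14833 + 1854) = 133496
D(10) = 9 x (133496 + 14833) = 1334961
D(11) = 10 x (D(10) + D(9)) = 10 x (1334961 + 133496)

Final answer: D(11) = 14684570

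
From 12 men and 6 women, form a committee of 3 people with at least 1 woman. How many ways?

Sum over valid woman counts:
C(6,1)C(12,2) = 396
C(6,2)C(12,1) = 180
C(6,3)C(12,0) = 20
Total: 396 + 180 + 20.

Final answer: 596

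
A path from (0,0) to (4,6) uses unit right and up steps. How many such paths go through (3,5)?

Paths (0,0)->(3,5): C(8,5) = 56.
Paths (3,5)->(4,6): C(2,1) = 2.
By multiplication principle: 56 x 2.

Final answer: 112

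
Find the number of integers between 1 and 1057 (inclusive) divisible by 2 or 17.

Multiples of 2: 528. Multiples of 17: 62. Of both (lcm=34): 31.
By inclusion-exclusion: 528 + 62 - 31.

Final answer: 559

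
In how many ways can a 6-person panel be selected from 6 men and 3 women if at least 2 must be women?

Sum over valid woman counts:
C(3,2)C(6,4) = 45
C(3,3)C(6,3) = 20
Total: 45 + 20.

Final answer: 65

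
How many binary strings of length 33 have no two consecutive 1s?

Let a(n) count valid strings. If the last bit is 0 the prefix is any valid string of length n-1; if it is 1 the string must end in 01 with a valid prefix of length n-2. So a(n) = a(n-1) + a(n-2), a(1)=2, a(2)=3.
Iterating the recurrence: a(1)=2, a(2)=3, a(3)=5, a(4)=8, a(5)=13, a(6)=21, a(7)=34, a(8)=55, a(9)=89, a(10)=144, a(11)=233, a(12)=377, a(13)=610, a(14)=987, a(15)=1597, a(16)=2584, a(17)=4181, a(18)=6765, a(19)=10946, a(20)=17711, a(21)=28657, a(22)=46368, a(23)=75025, a(24)=121393, a(25)=196418, a(26)=317811, a(27)=514229, a(28)=832040, a(29)=1346269, a(30)=2178309, a(31)=3524578, a(32)=5702887, a(33)=9227465.

Final answer: 9227465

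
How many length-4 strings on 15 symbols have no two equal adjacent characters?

Let g(n) count such strings. g(1) = 15, and each valid string of length n-1 extends in 14 ways (any symbol but the last), so g(n) = 14 g(n-1).
Total: g(4) = 15 x 14^3.

Final answer: 15 x 14^{3} = 41160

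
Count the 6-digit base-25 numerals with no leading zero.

In base 25, the leading digit has 24 choices (1..24); each of the remaining 5 digits has 25 choices.
Total: 24 x 25^5.

Final answer: 234375000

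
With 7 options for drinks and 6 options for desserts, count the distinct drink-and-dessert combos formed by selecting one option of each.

By the multiplication principle: 7 x 6.

Final answer: 42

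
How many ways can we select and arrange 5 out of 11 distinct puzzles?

P(11,5) = 11!/(11-5)! = 11!/6!.

Final answer: P(11,5) = 55440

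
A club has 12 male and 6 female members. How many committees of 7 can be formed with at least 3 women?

Sum over valid woman counts:
C(6,3)C(12,4) = 9900
C(6,4)C(12,3) = 3300
C(6,5)C(12,2) = 396
C(6,6)C(12,1) = 12
Total: 9900 + 3300 + 396 + 12.

Final answer: 13608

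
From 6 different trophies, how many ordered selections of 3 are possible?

P(6,3) = 6!/(6-3)! = 6!/3!.

Final answer: P(6,3) = 120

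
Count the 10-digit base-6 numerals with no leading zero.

In base 6, the leading digit has 5 choices (1..5); each of the remaining 9 digits has 6 choices.
Total: 5 x 6^9.

Final answer: 50388480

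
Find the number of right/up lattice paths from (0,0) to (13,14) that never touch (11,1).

Total paths to (13,14): C(27,14) = 20058300.
Paths through (11,1): C(12,1) x C(15,13) = 1260.
Avoiding (11,1): 20058300 - 1260.

Final answer: 20057040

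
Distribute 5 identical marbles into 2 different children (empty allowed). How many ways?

Stars and bars: C(n+k-1, k-1) = C(6,1).

Final answer: C(6,1) = 6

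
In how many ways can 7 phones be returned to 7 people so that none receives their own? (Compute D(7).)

Derangements satisfy D(n) = (n-1)(D(n-1) + D(n-2)), starting from D(0)=1, D(1)=0.
D(2) = 1 x (0 + 1) = 1
D(3) = 2 x (1 + 0) = 2
D(4) = 3 x (2 + 1) = 9
D(5) = 4 x (9 + 2) = 44
D(6) = 5 x (44 + 9) = 265
D(7) = 6 x (D(6) + D(5)) = 6 x (265 + 44)

Final answer: D(7) = 1854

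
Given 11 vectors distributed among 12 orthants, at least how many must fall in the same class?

By pigeonhole with 11 objects and 12 categories: ceiling(11/12).

Final answer: 1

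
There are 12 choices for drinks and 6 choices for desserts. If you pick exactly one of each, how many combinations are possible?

By the multiplication principle: 12 x 6.

Final answer: 72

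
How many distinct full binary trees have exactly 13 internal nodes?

This is counted by the nth Catalan number C_n. Here n = 13.
C_n = (2n)!/(n!(n+1)!), so C_{13} = 26!/(13! x 14!) = C(26,13)/14 = 10400600/14.

Final answer: C_{13} = 742900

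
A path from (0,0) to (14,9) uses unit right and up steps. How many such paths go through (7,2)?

Paths (0,0)->(7,2): C(9,2) = 36.
Paths (7,2)->(14,9): C(14,7) = 3432.
By multiplication principle: 36 x 3432.

Final answer: 123552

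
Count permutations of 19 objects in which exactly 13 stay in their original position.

Choose which 13 elements are fixed: C(19,13) = 27132.
Derange the remaining 6 using D(j) = (j-1)(D(j-1) + D(j-2)), D(0)=1, D(1)=0: D(2)=1, D(3)=2, D(4)=9, D(5)=44, D(6)=265.
Total: 27132 x 265.

Final answer: C(19,13) D(6) = 7189980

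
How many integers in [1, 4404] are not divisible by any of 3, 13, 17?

|div by 3|=1468, |div by 13|=338, |div by 17|=259.
|div by 3&13|=112, |div by 3&17|=86, |div by 13&17|=19, |div by all|=6.
By inclusion-exclusion, divisible by at least one: 1468+338+259-112-86-19+6 = 1854.
Not divisible by any: 4404 - 1854.

Final answer: 2550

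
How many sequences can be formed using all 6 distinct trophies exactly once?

The number of ways to arrange 6 distinct objects is 6!.

Final answer: 6! = 720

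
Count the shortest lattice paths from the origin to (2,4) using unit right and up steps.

Each path has 2 right steps and 4 up steps in some order (6 steps total).
Choose which 4 of the 6 steps are up: C(6,4).

Final answer: C(6,4) = 15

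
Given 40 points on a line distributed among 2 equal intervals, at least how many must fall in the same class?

By pigeonhole with 40 objects and 2 categories: ceiling(40/2).

Final answer: 20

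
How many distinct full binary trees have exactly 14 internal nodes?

The structures are counted by the Catalan number C_n. Here n = 14.
C_n = C(2n,n)/(n+1), so C_{14} = C(28,14)/15 = 40116600/15.

Final answer: C_{14} = 2674440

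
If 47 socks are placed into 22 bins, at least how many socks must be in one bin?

By the pigeonhole principle: ceiling(47/22).

Final answer: 3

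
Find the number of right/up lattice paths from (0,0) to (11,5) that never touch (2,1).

Total paths to (11,5): C(16,5) = 4368.
Paths through (2,1): C(3,1) x C(13,4) = 2145.
Avoiding (2,1): 4368 - 2145.

Final answer: 2223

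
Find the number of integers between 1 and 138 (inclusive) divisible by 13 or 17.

Multiples of 13: 10. Multiples of 17: 8. Of both (lcm=221): 0.
By inclusion-exclusion: 10 + 8 - 0.

Final answer: 18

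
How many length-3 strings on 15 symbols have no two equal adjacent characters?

First character: 15 choices. Each subsequent: 14 choices (must differ from the previous one).
Total: 15 x 14^2.

Final answer: 15 x 14^{2} = 2940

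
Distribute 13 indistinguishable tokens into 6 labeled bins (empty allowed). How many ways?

Stars and bars: C(n+k-1, k-1) = C(18,5).

Final answer: C(18,5) = 8568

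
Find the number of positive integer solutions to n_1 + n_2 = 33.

Substitute n'_i = n_i - 1 (so n'_i >= 0). Then sum n'_i = 33 - 2 = 31.
Stars and bars: C(31+2-1, 2-1) = C(32,1).

Final answer: C(32,1) = 32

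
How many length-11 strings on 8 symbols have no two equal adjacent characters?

Let g(n) count such strings. g(1) = 8, and each valid string of length n-1 extends in 7 ways (any symbol but the last), so g(n) = 7 g(n-1).
Total: g(11) = 8 x 7^10.

Final answer: 8 x 7^{10} = 2259801992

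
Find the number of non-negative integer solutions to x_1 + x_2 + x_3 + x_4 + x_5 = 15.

Stars and bars with 15 stars and 4 bars:
C(15+5-1, 5-1) = C(19,4).

Final answer: C(19,4) = 3876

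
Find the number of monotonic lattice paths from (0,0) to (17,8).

Each path has 17 right steps and 8 up steps in some order (25 steps total).
Choose which 8 of the 25 steps are up: C(25,8).

Final answer: C(25,8) = 1081575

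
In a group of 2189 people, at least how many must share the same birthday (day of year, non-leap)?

There are 365 possible values for birthday (day of year, non-leap). With 2189 people and 365 categories, by pigeonhole: ceiling(2189/365).

Final answer: 6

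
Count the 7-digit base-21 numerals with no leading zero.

These are the integers in [21^6, 21^7), so the count is 21^7 - 21^6 = 20 x 21^6.

Final answer: 1715322420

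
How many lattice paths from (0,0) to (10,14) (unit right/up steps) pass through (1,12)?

Paths (0,0)->(1,12): C(13,12) = 13.
Paths (1,12)->(10,14): C(11,2) = 55.
By multiplication principle: 13 x 55.

Final answer: 715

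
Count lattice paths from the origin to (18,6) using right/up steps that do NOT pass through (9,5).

Total paths to (18,6): C(24,6) = 134596.
Paths through (9,5): C(14,5) x C(10,1) = 20020.
Avoiding (9,5): 134596 - 20020.

Final answer: 114576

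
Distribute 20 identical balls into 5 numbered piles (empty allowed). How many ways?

Stars and bars: C(n+k-1, k-1) = C(24,4).

Final answer: C(24,4) = 10626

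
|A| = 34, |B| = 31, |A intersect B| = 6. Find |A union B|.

|A union B| = |A| + |B| - |A intersect B| = 34 + 31 - 6.

Final answer: 59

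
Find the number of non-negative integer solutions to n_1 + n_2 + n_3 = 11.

Stars and bars with 11 stars and 2 bars:
C(11+3-1, 3-1) = C(13,2).

Final answer: C(13,2) = 78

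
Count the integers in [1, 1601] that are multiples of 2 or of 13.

Multiples of 2: 800. Multiples of 13: 123. Of both (lcm=26): 61.
By inclusion-exclusion: 800 + 123 - 61.

Final answer: 862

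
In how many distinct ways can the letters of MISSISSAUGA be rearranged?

Letters (A:2, G:1, I:2, M:1, S:4, U:1). Total letters: 11.
Permutations = 11!/(4! x 2! x 2!).

Final answer: 415800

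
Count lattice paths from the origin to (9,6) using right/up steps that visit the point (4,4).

Paths (0,0)->(4,4): C(8,4) = 70.
Paths (4,4)->(9,6): C(7,2) = 21.
By multiplication principle: 70 x 21.

Final answer: 1470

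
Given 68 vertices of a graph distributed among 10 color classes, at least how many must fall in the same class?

By pigeonhole with 68 objects and 10 categories: ceiling(68/10).

Final answer: 7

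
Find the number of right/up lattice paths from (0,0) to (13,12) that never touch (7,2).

Total paths to (13,12): C(25,12) = 5200300.
Paths through (7,2): C(9,2) x C(16,10) = 288288.
Avoiding (7,2): 5200300 - 288288.

Final answer: 4912012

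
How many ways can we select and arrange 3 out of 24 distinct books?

P(24,3) = 24!/(24-3)! = 24!/21!.

Final answer: P(24,3) = 12144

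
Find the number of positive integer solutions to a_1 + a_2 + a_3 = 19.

Substitute a'_i = a_i - 1 (so a'_i >= 0). Then sum a'_i = 19 - 3 = 16.
Stars and bars: C(16+3-1, 3-1) = C(18,2).

Final answer: C(18,2) = 153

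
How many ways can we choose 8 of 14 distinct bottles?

C(14,8) = 14!/(8! x (14-8)!).

Final answer: C(14,8) = 3003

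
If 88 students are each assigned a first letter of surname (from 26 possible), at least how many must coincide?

There are 26 possible values for first letter of surname. With 88 students and 26 categories, by pigeonhole: ceiling(88/26).

Final answer: 4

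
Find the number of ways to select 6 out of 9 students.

C(9,6) = 9!/(6! x (9-6)!).

Final answer: C(9,6) = 84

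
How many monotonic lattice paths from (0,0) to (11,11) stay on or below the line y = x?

Total monotonic paths to (11,11): C(22,11) = 705432.
Reflecting each bad path at its first crossing gives a bijection with paths to (10,12): C(22,12) = 646646.
Valid Dyck paths: 705432 - 646646.
(This is the Catalan number C_{11}.)

Final answer: C_{11} = 58786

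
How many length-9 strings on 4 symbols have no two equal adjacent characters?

Let g(n) count such strings. g(1) = 4, and each valid string of length n-1 extends in 3 ways (any symbol but the last), so g(n) = 3 g(n-1).
Total: g(9) = 4 x 3^8.

Final answer: 4 x 3^{8} = 26244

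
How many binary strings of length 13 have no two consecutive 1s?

Classify by the final bit: ...0 gives a(n-1) strings, ...01 gives a(n-2) strings. Thus a(n) = a(n-1) + a(n-2) with a(1)=2, a(2)=3.
Iterating the recurrence: a(1)=2, a(2)=3, a(3)=5, a(4)=8, a(5)=13, a(6)=21, a(7)=34, a(8)=55, a(9)=89, a(10)=144, a(11)=233, a(12)=377, a(13)=610.

Final answer: 610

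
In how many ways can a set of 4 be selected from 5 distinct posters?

C(5,4) = 5!/(4! x (5-4)!).

Final answer: C(5,4) = 5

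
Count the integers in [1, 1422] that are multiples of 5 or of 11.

Multiples of 5: 284. Multiples of 11: 129. Of both (lcm=55): 25.
By inclusion-exclusion: 284 + 129 - 25.

Final answer: 388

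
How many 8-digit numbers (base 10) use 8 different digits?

First digit: 9 (not 0). Second: 9 (not first). Third: 8, etc.
Total: 9 x 9 x 8 x 7 x 6 x 5 x 4 x 3.

Final answer: 1632960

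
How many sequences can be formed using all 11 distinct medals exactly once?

The number of ways to arrange 11 distinct objects is 11!.

Final answer: 11! = 39916800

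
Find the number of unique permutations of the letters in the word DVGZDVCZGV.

Letters (C:1, D:2, G:2, V:3, Z:2). Total letters: 10.
Permutations = 10!/(3! x 2! x 2! x 2!).

Final answer: 75600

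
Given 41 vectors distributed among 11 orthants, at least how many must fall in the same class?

By pigeonhole with 41 objects and 11 categories: ceiling(41/11).

Final answer: 4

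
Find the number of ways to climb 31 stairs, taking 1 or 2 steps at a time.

Condition on the final move: it is a 1-step (f(n-1) ways to get there) or a 2-step (f(n-2) ways), so f(n) = f(n-1) + f(n-2), with f(1)=1, f(2)=2.
Building up term by term: f(1)=1, f(2)=2, f(3)=3, f(4)=5, f(5)=8, f(6)=13, f(7)=21, f(8)=34, f(9)=55, f(10)=89, f(11)=144, f(12)=233, f(13)=377, f(14)=610, f(15)=987, f(16)=1597, f(17)=2584, f(18)=4181, f(19)=6765, f(20)=10946, f(21)=17711, f(22)=28657, f(23)=46368, f(24)=75025, f(25)=121393, f(26)=196418, f(27)=317811, f(28)=514229, f(29)=832040, f(30)=1346269, f(31)=2178309.

Final answer: 2178309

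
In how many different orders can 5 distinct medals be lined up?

The number of ways to arrange 5 distinct objects is 5!.

Final answer: 5! = 120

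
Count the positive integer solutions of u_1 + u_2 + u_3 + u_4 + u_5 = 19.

Substitute u'_i = u_i - 1 (so u'_i >= 0). Then sum u'_i = 19 - 5 = 14.
Stars and bars: C(14+5-1, 5-1) = C(18,4).

Final answer: C(18,4) = 3060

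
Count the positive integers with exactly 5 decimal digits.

The leading digit cannot be 0 (9 options); the other 4 digits can be anything (10 options each).
Total: 9 x 10^4.

Final answer: 90000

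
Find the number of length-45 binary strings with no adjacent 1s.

Classify by the final bit: ...0 gives a(n-1) strings, ...01 gives a(n-2) strings. Thus a(n) = a(n-1) + a(n-2) with a(1)=2, a(2)=3.
Iterating the recurrence: a(1)=2, a(2)=3, a(3)=5, a(4)=8, a(5)=13, a(6)=21, a(7)=34, a(8)=55, a(9)=89, a(10)=144, a(11)=233, a(12)=377, a(13)=610, a(14)=987, a(15)=1597, a(16)=2584, a(17)=4181, a(18)=6765, a(19)=10946, a(20)=17711, a(21)=28657, a(22)=46368, a(23)=75025, a(24)=121393, a(25)=196418, a(26)=317811, a(27)=514229, a(28)=832040, a(29)=1346269, a(30)=2178309, a(31)=3524578, a(32)=5702887, a(33)=9227465, a(34)=14930352, a(35)=24157817, a(36)=39088169, a(37)=63245986, a(38)=102334155, a(39)=165580141, a(40)=267914296, a(41)=433494437, a(42)=701408733, a(43)=1134903170, a(44)=1836311903, a(45)=2971215073.

Final answer: 2971215073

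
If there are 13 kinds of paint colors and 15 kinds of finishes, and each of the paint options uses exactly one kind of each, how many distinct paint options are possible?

By the multiplication principle: 13 x 15.

Final answer: 195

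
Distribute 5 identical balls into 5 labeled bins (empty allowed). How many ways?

Stars and bars: C(n+k-1, k-1) = C(9,4).

Final answer: C(9,4) = 126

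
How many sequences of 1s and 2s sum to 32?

Let f(n) be the number of climbs. Removing the last move (1 or 2 steps) gives f(n) = f(n-1) + f(n-2); base cases f(1)=1, f(2)=2.
Iterating the recurrence: f(1)=1, f(2)=2, f(3)=3, f(4)=5, f(5)=8, f(6)=13, f(7)=21, f(8)=34, f(9)=55, f(10)=89, f(11)=144, f(12)=233, f(13)=377, f(14)=610, f(15)=987, f(16)=1597, f(17)=2584, f(18)=4181, f(19)=6765, f(20)=10946, f(21)=17711, f(22)=28657, f(23)=46368, f(24)=75025, f(25)=121393, f(26)=196418, f(27)=317811, f(28)=514229, f(29)=832040, f(30)=1346269, f(31)=2178309, f(32)=3524578.

Final answer: 3524578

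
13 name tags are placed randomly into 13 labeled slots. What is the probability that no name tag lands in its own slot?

Derangements satisfy D(n) = (n-1)(D(n-1) + D(n-2)), starting from D(0)=1, D(1)=0.
Building up: D(2)=1, D(3)=2, D(4)=9, D(5)=44, D(6)=265, D(7)=1854, D(8)=14833, D(9)=133496, D(10)=1334961, D(11)=14684570, D(12)=176214841, D(13)=2290792932.
Total arrangements: 13! = 6227020800.
Probability = D(13)/13! = 63633137/172972800.

Final answer: D(13)/13! = 2290792932/6227020800 = 0.367879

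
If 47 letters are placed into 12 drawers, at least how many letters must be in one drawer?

By the pigeonhole principle: ceiling(47/12).

Final answer: 4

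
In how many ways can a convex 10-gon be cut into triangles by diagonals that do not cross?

The structures are counted by the Catalan number C_n. Here n = 10 - 2 = 8.
Using C_0 = 1 and C_(k+1) = C_k x 2(2k+1)/(k+2), build up term by term: C_1=1, C_2=2, C_3=5, C_4=14, C_5=42, C_6=132, C_7=429, C_8=1430.

Final answer: C_{8} = 1430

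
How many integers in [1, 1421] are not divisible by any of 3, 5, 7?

|div by 3|=473, |div by 5|=284, |div by 7|=203.
|div by 3&5|=94, |div by 3&7|=67, |div by 5&7|=40, |div by all|=13.
By inclusion-exclusion, divisible by at least one: 473+284+203-94-67-40+13 = 772.
Not divisible by any: 1421 - 772.

Final answer: 649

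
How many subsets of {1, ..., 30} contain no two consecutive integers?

Condition on whether n belongs to the subset: if not, any valid subset of {1, ..., n-1} works (a(n-1)); if so, n-1 is excluded and the rest is a valid subset of {1, ..., n-2} (a(n-2)). Hence a(n) = a(n-1) + a(n-2), a(1)=2, a(2)=3.
Computing successive values: a(1)=2, a(2)=3, a(3)=5, a(4)=8, a(5)=13, a(6)=21, a(7)=34, a(8)=55, a(9)=89, a(10)=144, a(11)=233, a(12)=377, a(13)=610, a(14)=987, a(15)=1597, a(16)=2584, a(17)=4181, a(18)=6765, a(19)=10946, a(20)=17711, a(21)=28657, a(22)=46368, a(23)=75025, a(24)=121393, a(25)=196418, a(26)=317811, a(27)=514229, a(28)=832040, a(29)=1346269, a(30)=2178309.

Final answer: 2178309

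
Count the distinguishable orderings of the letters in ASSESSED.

Letters (A:1, D:1, E:2, S:4). Total letters: 8.
Permutations = 8!/(4! x 2!).

Final answer: 840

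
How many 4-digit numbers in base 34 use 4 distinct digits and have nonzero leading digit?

First digit: 33 (nonzero). Second: 33 (not first). Third: 32, etc.
Total: 33 x 33 x 32 x 31.

Final answer: 1080288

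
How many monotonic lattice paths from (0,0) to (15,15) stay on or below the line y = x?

Total monotonic paths to (15,15): C(30,15) = 155117520.
A path is bad iff it touches y = x + 1; reflecting its initial segment maps bad paths bijectively onto all paths to (14,16), of which there are C(30,16) = 145422675.
Valid Dyck paths: 155117520 - 145422675.
(Equivalently, C_{15} = C(30,15)/16 = 155117520/16.)

Final answer: C_{15} = 9694845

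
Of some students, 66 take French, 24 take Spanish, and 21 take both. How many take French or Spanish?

|A union B| = |A| + |B| - |A intersect B| = 66 + 24 - 21.

Final answer: 69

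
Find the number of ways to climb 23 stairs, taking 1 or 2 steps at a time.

Condition on the final move: it is a 1-step (f(n-1) ways to get there) or a 2-step (f(n-2) ways), so f(n) = f(n-1) + f(n-2), with f(1)=1, f(2)=2.
Building up term by term: f(1)=1, f(2)=2, f(3)=3, f(4)=5, f(5)=8, f(6)=13, f(7)=21, f(8)=34, f(9)=55, f(10)=89, f(11)=144, f(12)=233, f(13)=377, f(14)=610, f(15)=987, f(16)=1597, f(17)=2584, f(18)=4181, f(19)=6765, f(20)=10946, f(21)=17711, f(22)=28657, f(23)=46368.

Final answer: 46368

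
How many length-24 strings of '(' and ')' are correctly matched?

The structures are counted by the Catalan number C_n. Here n = 12 (pairs).
C_n = C(2n,n) - C(2n,n+1), so C_{12} = C(24,12) - C(24,13) = 2704156 - 2496144.

Final answer: C_{12} = 208012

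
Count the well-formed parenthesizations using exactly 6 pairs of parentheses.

This is a standard Catalan-number count: the answer is C_n. Here n = 6 (pairs).
C_n = C(2n,n) - C(2n,n+1), so C_{6} = C(12,6) - C(12,7) = 924 - 792.

Final answer: C_{6} = 132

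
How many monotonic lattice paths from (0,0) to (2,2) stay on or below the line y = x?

Total monotonic paths to (2,2): C(4,2) = 6.
Paths that cross above y=x (reflection bijection): C(4,3) = 4.
Valid Dyck paths: 6 - 4.
(Equivalently, C_{2} = C(4,2)/3 = 6/3.)

Final answer: C_{2} = 2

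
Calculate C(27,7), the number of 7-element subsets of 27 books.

C(27,7) = 27!/(7! x 20!).

Final answer: \binom{27}{7} = 888030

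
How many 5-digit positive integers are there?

These are the integers in [10^4, 10^5), so the count is 10^5 - 10^4 = 9 x 10^4.

Final answer: 90000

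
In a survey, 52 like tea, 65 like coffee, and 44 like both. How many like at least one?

|A union B| = |A| + |B| - |A intersect B| = 52 + 65 - 44.

Final answer: 73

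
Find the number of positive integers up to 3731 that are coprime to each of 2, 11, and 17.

|div by 2|=1865, |div by 11|=339, |div by 17|=219.
|div by 2&11|=169, |div by 2&17|=109, |div by 11&17|=19, |div by all|=9.
By inclusion-exclusion, divisible by at least one: 1865+339+219-169-109-19+9 = 2135.
Not divisible by any: 3731 - 2135.

Final answer: 1596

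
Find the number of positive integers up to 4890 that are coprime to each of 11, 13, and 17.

|div by 11|=444, |div by 13|=376, |div by 17|=287.
|div by 11&13|=34, |div by 11&17|=26, |div by 13&17|=22, |div by all|=2.
By inclusion-exclusion, divisible by at least one: 444+376+287-34-26-22+2 = 1027.
Not divisible by any: 4890 - 1027.

Final answer: 3863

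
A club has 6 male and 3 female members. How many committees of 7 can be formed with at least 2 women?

Sum over valid woman counts:
C(3,2)C(6,5) = 18
C(3,3)C(6,4) = 15
Total: 18 + 15.

Final answer: 33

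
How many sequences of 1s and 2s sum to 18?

Condition on the final move: it is a 1-step (f(n-1) ways to get there) or a 2-step (f(n-2) ways), so f(n) = f(n-1) + f(n-2), with f(1)=1, f(2)=2.
Computing successive values: f(1)=1, f(2)=2, f(3)=3, f(4)=5, f(5)=8, f(6)=13, f(7)=21, f(8)=34, f(9)=55, f(10)=89, f(11)=144, f(12)=233, f(13)=377, f(14)=610, f(15)=987, f(16)=1597, f(17)=2584, f(18)=4181.

Final answer: 4181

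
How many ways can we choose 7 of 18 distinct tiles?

C(18,7) = 18!/(7! x (18-7)!).

Final answer: C(18,7) = 31824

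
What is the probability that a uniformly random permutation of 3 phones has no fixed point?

D(n) = (n-1)(D(n-1) + D(n-2)), D(0)=1, D(1)=0.
Building up: D(2)=1, D(3)=2.
Total arrangements: 3! = 6.
Probability = D(3)/3! = 1/3.

Final answer: D(3)/3! = 2/6 = 0.333333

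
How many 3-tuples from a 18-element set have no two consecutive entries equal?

First character: 18 choices. Each subsequent: 17 choices (must differ from the previous one).
Total: 18 x 17^2.

Final answer: 18 x 17^{2} = 5202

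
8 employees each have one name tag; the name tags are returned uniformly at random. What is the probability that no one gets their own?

Derangements satisfy D(n) = (n-1)(D(n-1) + D(n-2)), starting from D(0)=1, D(1)=0.
Building up: D(2)=1, D(3)=2, D(4)=9, D(5)=44, D(6)=265, D(7)=1854, D(8)=14833.
Total arrangements: 8! = 40320.
Probability = D(8)/8! = 2119/5760.

Final answer: D(8)/8! = 14833/40320 = 0.367882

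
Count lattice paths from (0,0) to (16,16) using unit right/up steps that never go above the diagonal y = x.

Total monotonic paths to (16,16): C(32,16) = 601080390.
Paths that cross above y=x (reflection bijection): C(32,17) = 565722720.
Valid Dyck paths: 601080390 - 565722720.
(This is the Catalan number C_{16}.)

Final answer: C_{16} = 35357670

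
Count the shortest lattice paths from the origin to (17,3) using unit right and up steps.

Each path has 17 right steps and 3 up steps in some order (20 steps total).
Choose which 3 of the 20 steps are up: C(20,3).

Final answer: C(20,3) = 1140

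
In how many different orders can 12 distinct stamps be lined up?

The number of ways to arrange 12 distinct objects is 12!.

Final answer: 12! = 479001600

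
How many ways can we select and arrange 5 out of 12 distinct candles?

P(12,5) = 12!/(12-5)! = 12!/7!.

Final answer: P(12,5) = 95040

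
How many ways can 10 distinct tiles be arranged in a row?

The number of ways to arrange 10 distinct objects is 10!.

Final answer: 10! = 3628800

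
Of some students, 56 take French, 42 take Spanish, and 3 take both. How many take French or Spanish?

|A union B| = |A| + |B| - |A intersect B| = 56 + 42 - 3.

Final answer: 95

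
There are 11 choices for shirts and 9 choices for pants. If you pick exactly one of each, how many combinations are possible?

By the multiplication principle: 11 x 9.

Final answer: 99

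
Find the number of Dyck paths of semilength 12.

Total monotonic paths to (12,12): C(24,12) = 2704156.
Reflecting each bad path at its first crossing gives a bijection with paths to (11,13): C(24,13) = 2496144.
Valid Dyck paths: 2704156 - 2496144.
(This is the Catalan number C_{12}.)

Final answer: C_{12} = 208012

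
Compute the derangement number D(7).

D(n) = (n-1)(D(n-1) + D(n-2)), D(0)=1, D(1)=0.
D(2) = 1 x (0 + 1) = 1
D(3) = 2 x (1 + 0) = 2
D(4) = 3 x (2 + 1) = 9
D(5) = 4 x (9 + 2) = 44
D(6) = 5 x (44 + 9) = 265
D(7) = 6 x (D(6) + D(5)) = 6 x (265 + 44)

Final answer: D(7) = 1854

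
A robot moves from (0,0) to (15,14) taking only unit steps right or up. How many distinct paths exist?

Each path has 15 right steps and 14 up steps in some order (29 steps total).
Choose which 14 of the 29 steps are up: C(29,14).

Final answer: C(29,14) = 77558760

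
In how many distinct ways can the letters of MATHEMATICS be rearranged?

Letters (A:2, C:1, E:1, H:1, I:1, M:2, S:1, T:2). Total letters: 11.
Permutations = 11!/(2! x 2! x 2!).

Final answer: 4989600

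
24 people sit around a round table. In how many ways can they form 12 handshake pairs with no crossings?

The structures are counted by the Catalan number C_n. Here n = 24/2 = 12.
C_n = C(2n,n)/(n+1), so C_{12} = C(24,12)/13 = 2704156/13.

Final answer: C_{12} = 208012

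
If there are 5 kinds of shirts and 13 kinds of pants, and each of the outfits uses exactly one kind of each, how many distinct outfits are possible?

By the multiplication principle: 5 x 13.

Final answer: 65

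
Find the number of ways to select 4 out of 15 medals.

C(15,4) = 15!/(4! x (15-4)!).

Final answer: C(15,4) = 1365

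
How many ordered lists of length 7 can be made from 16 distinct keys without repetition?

P(16,7) = 16!/(16-7)! = 16!/9!.

Final answer: P(16,7) = 57657600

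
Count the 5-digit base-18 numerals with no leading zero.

These are the integers in [18^4, 18^5), so the count is 18^5 - 18^4 = 17 x 18^4.

Final answer: 1784592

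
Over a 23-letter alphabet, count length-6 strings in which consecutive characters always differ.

First character: 23 choices. Each subsequent: 22 choices (must differ from the previous one).
Total: 23 x 22^5.

Final answer: 23 x 22^{5} = 118533536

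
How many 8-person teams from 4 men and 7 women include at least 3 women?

Sum over valid woman counts:
C(7,4)C(4,4) = 35
C(7,5)C(4,3) = 84
C(7,6)C(4,2) = 42
C(7,7)C(4,1) = 4
Total: 35 + 84 + 42 + 4.

Final answer: 165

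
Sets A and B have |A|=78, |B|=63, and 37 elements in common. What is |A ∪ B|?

|A union B| = |A| + |B| - |A intersect B| = 78 + 63 - 37.

Final answer: 104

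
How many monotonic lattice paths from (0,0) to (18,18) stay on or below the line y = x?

Total monotonic paths to (18,18): C(36,18) = 9075135300.
Paths that cross above y=x (reflection bijection): C(36,19) = 8597496600.
Valid Dyck paths: 9075135300 - 8597496600.
(This is the Catalan number C_{18}.)

Final answer: C_{18} = 477638700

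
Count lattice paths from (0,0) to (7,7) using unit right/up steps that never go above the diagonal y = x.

Total monotonic paths to (7,7): C(14,7) = 3432.
By the reflection principle, paths that go above the diagonal number C(14,8) = 3003.
Valid Dyck paths: 3432 - 3003.
(This is the Catalan number C_{7}.)

Final answer: C_{7} = 429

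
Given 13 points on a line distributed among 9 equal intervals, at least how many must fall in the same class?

By pigeonhole with 13 objects and 9 categories: ceiling(13/9).

Final answer: 2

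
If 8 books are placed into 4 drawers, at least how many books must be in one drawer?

By the pigeonhole principle: ceiling(8/4).

Final answer: 2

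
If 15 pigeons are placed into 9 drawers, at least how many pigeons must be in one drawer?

By the pigeonhole principle: ceiling(15/9).

Final answer: 2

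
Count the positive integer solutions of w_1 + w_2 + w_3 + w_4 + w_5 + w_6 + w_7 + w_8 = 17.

Substitute w'_i = w_i - 1 (so w'_i >= 0). Then sum w'_i = 17 - 8 = 9.
Stars and bars: C(9+8-1, 8-1) = C(16,7).

Final answer: C(16,7) = 11440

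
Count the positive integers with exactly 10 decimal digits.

These are the integers in [10^9, 10^10), so the count is 10^10 - 10^9 = 9 x 10^9.

Final answer: 9000000000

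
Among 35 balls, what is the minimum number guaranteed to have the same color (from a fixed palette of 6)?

There are 6 possible values for color (from a fixed palette of 6). With 35 balls and 6 categories, by pigeonhole: ceiling(35/6).

Final answer: 6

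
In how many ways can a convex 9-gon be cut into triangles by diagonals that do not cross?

The structures are counted by the Catalan number C_n. Here n = 9 - 2 = 7.
Using C_0 = 1 and C_(k+1) = C_k x 2(2k+1)/(k+2), build up term by term: C_1=1, C_2=2, C_3=5, C_4=14, C_5=42, C_6=132, C_7=429.

Final answer: C_{7} = 429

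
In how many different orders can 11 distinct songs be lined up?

The number of ways to arrange 11 distinct objects is 11!.

Final answer: 11! = 39916800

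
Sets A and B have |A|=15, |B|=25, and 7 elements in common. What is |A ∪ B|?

|A union B| = |A| + |B| - |A intersect B| = 15 + 25 - 7.

Final answer: 33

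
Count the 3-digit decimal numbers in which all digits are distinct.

First digit: 9 (not 0). Second: 9 (not first). Third: 8, etc.
Total: 9 x 9 x 8.

Final answer: 648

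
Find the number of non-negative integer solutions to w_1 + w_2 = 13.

Stars and bars with 13 stars and 1 bars:
C(13+2-1, 2-1) = C(14,1).

Final answer: C(14,1) = 14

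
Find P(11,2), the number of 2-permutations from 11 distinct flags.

P(11,2) = 11!/(11-2)! = 11!/9!.

Final answer: P(11,2) = 110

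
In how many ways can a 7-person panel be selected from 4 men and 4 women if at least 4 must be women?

Sum over valid woman counts:
C(4,4)C(4,3).

Final answer: 4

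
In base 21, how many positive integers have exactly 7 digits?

In base 21, the leading digit has 20 choices (1..20); each of the remaining 6 digits has 21 choices.
Total: 20 x 21^6.

Final answer: 1715322420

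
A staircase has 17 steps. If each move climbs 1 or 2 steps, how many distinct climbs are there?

Let f(n) be the number of climbs. Removing the last move (1 or 2 steps) gives f(n) = f(n-1) + f(n-2); base cases f(1)=1, f(2)=2.
Building up term by term: f(1)=1, f(2)=2, f(3)=3, f(4)=5, f(5)=8, f(6)=13, f(7)=21, f(8)=34, f(9)=55, f(10)=89, f(11)=144, f(12)=233, f(13)=377, f(14)=610, f(15)=987, f(16)=1597, f(17)=2584.

Final answer: 2584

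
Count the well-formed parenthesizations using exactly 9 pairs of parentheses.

This is a standard Catalan-number count: the answer is C_n. Here n = 9 (pairs).
C_n = (2n)!/(n!(n+1)!), so C_{9} = 18!/(9! x 10!) = C(18,9)/10 = 48620/10.

Final answer: C_{9} = 4862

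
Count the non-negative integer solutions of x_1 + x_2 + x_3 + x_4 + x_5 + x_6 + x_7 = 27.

Stars and bars with 27 stars and 6 bars:
C(27+7-1, 7-1) = C(33,6).

Final answer: C(33,6) = 1107568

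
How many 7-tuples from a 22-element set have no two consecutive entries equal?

First character: 22 choices. Each subsequent: 21 choices (must differ from the previous one).
Total: 22 x 21^6.

Final answer: 22 x 21^{6} = 1886854662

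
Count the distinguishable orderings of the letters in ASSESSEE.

Letters (A:1, E:3, S:4). Total letters: 8.
Permutations = 8!/(4! x 3!).

Final answer: 280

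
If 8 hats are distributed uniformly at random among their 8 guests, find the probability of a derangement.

D(n) = (n-1)(D(n-1) + D(n-2)), D(0)=1, D(1)=0.
Building up: D(2)=1, D(3)=2, D(4)=9, D(5)=44, D(6)=265, D(7)=1854, D(8)=14833.
Total arrangements: 8! = 40320.
Probability = D(8)/8! = 2119/5760.

Final answer: D(8)/8! = 14833/40320 = 0.367882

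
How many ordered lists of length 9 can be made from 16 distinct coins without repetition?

P(16,9) = 16!/(16-9)! = 16!/7!.

Final answer: P(16,9) = 4151347200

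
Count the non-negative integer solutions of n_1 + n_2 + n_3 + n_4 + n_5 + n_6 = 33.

Stars and bars with 33 stars and 5 bars:
C(33+6-1, 6-1) = C(38,5).

Final answer: C(38,5) = 501942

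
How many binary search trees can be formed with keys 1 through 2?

The structures are counted by the Catalan number C_n. Here n = 2.
C_n = (2n)!/(n!(n+1)!), so C_{2} = 4!/(2! x 3!) = C(4,2)/3 = 6/3.

Final answer: C_{2} = 2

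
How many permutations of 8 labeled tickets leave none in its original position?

Use the recurrence D(n) = (n-1)(D(n-1) + D(n-2)) with D(0)=1, D(1)=0.
D(2) = 1 x (0 + 1) = 1
D(3) = 2 x (1 + 0) = 2
D(4) = 3 x (2 + 1) = 9
D(5) = 4 x (9 + 2) = 44
D(6) = 5 x (44 + 9) = 265
D(7) = 6 x (265 + 44) = 1854
D(8) = 7 x (D(7) + D(6)) = 7 x (1854 + 265)

Final answer: D(8) = 14833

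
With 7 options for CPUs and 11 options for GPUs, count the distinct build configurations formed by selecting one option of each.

By the multiplication principle: 7 x 11.

Final answer: 77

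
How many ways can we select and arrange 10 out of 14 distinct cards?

P(14,10) = 14!/(14-10)! = 14!/4!.

Final answer: P(14,10) = 3632428800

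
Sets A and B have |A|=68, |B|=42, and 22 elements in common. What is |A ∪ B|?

|A union B| = |A| + |B| - |A intersect B| = 68 + 42 - 22.

Final answer: 88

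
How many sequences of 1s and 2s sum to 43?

Condition on the final move: it is a 1-step (f(n-1) ways to get there) or a 2-step (f(n-2) ways), so f(n) = f(n-1) + f(n-2), with f(1)=1, f(2)=2.
Iterating the recurrence: f(1)=1, f(2)=2, f(3)=3, f(4)=5, f(5)=8, f(6)=13, f(7)=21, f(8)=34, f(9)=55, f(10)=89, f(11)=144, f(12)=233, f(13)=377, f(14)=610, f(15)=987, f(16)=1597, f(17)=2584, f(18)=4181, f(19)=6765, f(20)=10946, f(21)=17711, f(22)=28657, f(23)=46368, f(24)=75025, f(25)=121393, f(26)=196418, f(27)=317811, f(28)=514229, f(29)=832040, f(30)=1346269, f(31)=2178309, f(32)=3524578, f(33)=5702887, f(34)=9227465, f(35)=14930352, f(36)=24157817, f(37)=39088169, f(38)=63245986, f(39)=102334155, f(40)=165580141, f(41)=267914296, f(42)=433494437, f(43)=701408733.

Final answer: 701408733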